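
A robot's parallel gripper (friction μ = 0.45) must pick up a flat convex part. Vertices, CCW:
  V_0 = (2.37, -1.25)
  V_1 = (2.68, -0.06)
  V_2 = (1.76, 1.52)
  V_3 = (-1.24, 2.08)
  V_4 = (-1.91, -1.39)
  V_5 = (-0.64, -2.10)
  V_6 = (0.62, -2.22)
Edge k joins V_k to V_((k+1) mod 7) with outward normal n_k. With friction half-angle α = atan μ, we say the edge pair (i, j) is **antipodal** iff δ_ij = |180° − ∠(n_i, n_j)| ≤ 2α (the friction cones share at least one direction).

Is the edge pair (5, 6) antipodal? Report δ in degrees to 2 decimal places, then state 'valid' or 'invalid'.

δ = 145.56°, invalid

α = atan 0.45 = 24.23°;  2α = 48.46°
edge 5: e_5 = (+1.26, -0.12);  n_5 = (-0.0948, -0.9955)
edge 6: e_6 = (+1.75, +0.97);  n_6 = (+0.4848, -0.8746)
∠(n_5, n_6) = 34.44°
δ = |180° − 34.44°| = 145.56°
145.56° > 2α = 48.46°  →  invalid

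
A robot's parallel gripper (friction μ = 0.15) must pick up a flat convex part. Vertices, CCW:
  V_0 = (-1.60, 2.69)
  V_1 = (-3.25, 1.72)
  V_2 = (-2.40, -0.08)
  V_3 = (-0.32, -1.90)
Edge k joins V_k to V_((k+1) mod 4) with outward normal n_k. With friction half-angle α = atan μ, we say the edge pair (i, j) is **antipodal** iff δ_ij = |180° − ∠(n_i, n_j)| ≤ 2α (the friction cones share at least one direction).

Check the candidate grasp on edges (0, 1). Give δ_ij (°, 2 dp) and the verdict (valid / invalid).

α = atan 0.15 = 8.53°;  2α = 17.06°
edge 0: e_0 = (-1.65, -0.97);  n_0 = (-0.5068, +0.8621)
edge 1: e_1 = (+0.85, -1.80);  n_1 = (-0.9042, -0.4270)
∠(n_0, n_1) = 84.83°
δ = |180° − 84.83°| = 95.17°
95.17° > 2α = 17.06°  →  invalid

δ = 95.17°, invalid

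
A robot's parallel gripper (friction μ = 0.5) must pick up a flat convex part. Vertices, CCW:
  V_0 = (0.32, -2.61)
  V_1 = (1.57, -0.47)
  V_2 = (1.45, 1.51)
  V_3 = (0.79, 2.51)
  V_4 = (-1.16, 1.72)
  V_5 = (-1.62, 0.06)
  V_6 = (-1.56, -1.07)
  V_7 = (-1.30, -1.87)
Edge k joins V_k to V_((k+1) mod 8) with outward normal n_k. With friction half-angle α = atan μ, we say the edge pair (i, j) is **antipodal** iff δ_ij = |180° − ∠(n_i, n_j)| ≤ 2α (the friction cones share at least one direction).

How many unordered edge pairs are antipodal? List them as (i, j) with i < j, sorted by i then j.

α = atan 0.5 = 26.57°;  2α = 53.13°
n_0 = (+0.8635, -0.5044)
n_1 = (+0.9982, +0.0605)
n_2 = (+0.8346, +0.5508)
n_3 = (-0.3755, +0.9268)
n_4 = (-0.9637, +0.2670)
n_5 = (-0.9986, -0.0530)
n_6 = (-0.9510, -0.3091)
n_7 = (-0.4155, -0.9096)
  (0,1): δ = 146.24°  ·
  (0,2): δ = 116.29°  ·
  (0,3): δ = 37.66°  ✓
  (0,4): δ = 14.80°  ✓
  (0,5): δ = 33.33°  ✓
  (0,6): δ = 48.29°  ✓
  (0,7): δ = 95.74°  ·
  (1,2): δ = 150.04°  ·
  (1,3): δ = 71.41°  ·
  (1,4): δ = 18.96°  ✓
  (1,5): δ = 0.43°  ✓
  (1,6): δ = 14.54°  ✓
  (1,7): δ = 61.98°  ·
  (2,3): δ = 101.37°  ·
  (2,4): δ = 48.91°  ✓
  (2,5): δ = 30.39°  ✓
  (2,6): δ = 15.42°  ✓
  (2,7): δ = 32.02°  ✓
  (3,4): δ = 127.54°  ·
  (3,5): δ = 109.01°  ·
  (3,6): δ = 94.05°  ·
  (3,7): δ = 46.60°  ✓
  (4,5): δ = 161.47°  ·
  (4,6): δ = 146.51°  ·
  (4,7): δ = 99.06°  ·
  (5,6): δ = 165.04°  ·
  (5,7): δ = 117.59°  ·
  (6,7): δ = 132.55°  ·
antipodal pairs: 12

count = 12; pairs: (0,3), (0,4), (0,5), (0,6), (1,4), (1,5), (1,6), (2,4), (2,5), (2,6), (2,7), (3,7)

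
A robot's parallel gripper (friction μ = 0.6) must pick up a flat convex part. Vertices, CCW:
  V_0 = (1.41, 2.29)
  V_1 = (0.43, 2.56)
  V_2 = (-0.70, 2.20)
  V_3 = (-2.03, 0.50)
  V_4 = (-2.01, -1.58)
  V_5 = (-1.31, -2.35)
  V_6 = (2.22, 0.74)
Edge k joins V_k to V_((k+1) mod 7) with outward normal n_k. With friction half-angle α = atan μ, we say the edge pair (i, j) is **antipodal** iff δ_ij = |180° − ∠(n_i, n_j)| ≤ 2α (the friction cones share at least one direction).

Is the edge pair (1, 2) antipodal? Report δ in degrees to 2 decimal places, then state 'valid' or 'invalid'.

α = atan 0.6 = 30.96°;  2α = 61.93°
edge 1: e_1 = (-1.13, -0.36);  n_1 = (-0.3036, +0.9528)
edge 2: e_2 = (-1.33, -1.70);  n_2 = (-0.7876, +0.6162)
∠(n_1, n_2) = 34.29°
δ = |180° − 34.29°| = 145.71°
145.71° > 2α = 61.93°  →  invalid

δ = 145.71°, invalid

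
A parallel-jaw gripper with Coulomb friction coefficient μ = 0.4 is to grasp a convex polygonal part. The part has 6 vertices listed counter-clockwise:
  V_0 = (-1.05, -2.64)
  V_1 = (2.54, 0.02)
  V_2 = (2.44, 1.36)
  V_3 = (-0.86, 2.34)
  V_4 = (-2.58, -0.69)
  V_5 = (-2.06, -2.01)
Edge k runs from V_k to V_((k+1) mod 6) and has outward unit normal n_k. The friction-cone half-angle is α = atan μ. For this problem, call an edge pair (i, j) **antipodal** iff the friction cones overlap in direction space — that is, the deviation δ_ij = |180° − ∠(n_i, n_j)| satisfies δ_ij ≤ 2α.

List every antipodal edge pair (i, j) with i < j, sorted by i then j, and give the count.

count = 4; pairs: (0,3), (1,3), (1,4), (2,5)

α = atan 0.4 = 21.80°;  2α = 43.60°
n_0 = (+0.5953, -0.8035)
n_1 = (+0.9972, +0.0744)
n_2 = (+0.2847, +0.9586)
n_3 = (-0.8697, +0.4937)
n_4 = (-0.9304, -0.3665)
n_5 = (-0.5292, -0.8485)
  (0,1): δ = 122.27°  ·
  (0,2): δ = 53.08°  ·
  (0,3): δ = 23.88°  ✓
  (0,4): δ = 74.96°  ·
  (0,5): δ = 111.51°  ·
  (1,2): δ = 110.81°  ·
  (1,3): δ = 33.85°  ✓
  (1,4): δ = 17.23°  ✓
  (1,5): δ = 53.78°  ·
  (2,3): δ = 103.04°  ·
  (2,4): δ = 51.96°  ·
  (2,5): δ = 15.41°  ✓
  (3,4): δ = 128.92°  ·
  (3,5): δ = 92.37°  ·
  (4,5): δ = 143.46°  ·
antipodal pairs: 4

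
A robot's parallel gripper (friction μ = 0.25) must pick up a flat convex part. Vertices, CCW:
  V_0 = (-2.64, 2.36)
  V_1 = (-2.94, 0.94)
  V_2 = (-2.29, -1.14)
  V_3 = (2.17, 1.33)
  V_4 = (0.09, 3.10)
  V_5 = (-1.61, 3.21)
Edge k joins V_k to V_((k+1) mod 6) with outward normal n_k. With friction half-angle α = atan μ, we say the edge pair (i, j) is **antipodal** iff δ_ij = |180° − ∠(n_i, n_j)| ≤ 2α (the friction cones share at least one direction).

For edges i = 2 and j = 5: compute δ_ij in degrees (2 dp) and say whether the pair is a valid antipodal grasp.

δ = 10.55°, valid

α = atan 0.25 = 14.04°;  2α = 28.07°
edge 2: e_2 = (+4.46, +2.47);  n_2 = (+0.4845, -0.8748)
edge 5: e_5 = (-1.03, -0.85);  n_5 = (-0.6365, +0.7713)
∠(n_2, n_5) = 169.45°
δ = |180° − 169.45°| = 10.55°
10.55° ≤ 2α = 28.07°  →  valid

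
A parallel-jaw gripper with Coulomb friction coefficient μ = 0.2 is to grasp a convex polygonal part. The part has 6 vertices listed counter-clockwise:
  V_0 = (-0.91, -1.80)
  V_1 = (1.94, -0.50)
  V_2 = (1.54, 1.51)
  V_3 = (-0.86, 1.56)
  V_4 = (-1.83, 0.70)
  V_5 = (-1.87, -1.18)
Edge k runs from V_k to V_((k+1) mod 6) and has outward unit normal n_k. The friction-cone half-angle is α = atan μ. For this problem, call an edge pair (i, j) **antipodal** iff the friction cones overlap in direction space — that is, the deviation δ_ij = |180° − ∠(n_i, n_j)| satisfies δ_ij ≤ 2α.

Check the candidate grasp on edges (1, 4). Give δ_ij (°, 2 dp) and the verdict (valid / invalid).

δ = 12.47°, valid

α = atan 0.2 = 11.31°;  2α = 22.62°
edge 1: e_1 = (-0.40, +2.01);  n_1 = (+0.9808, +0.1952)
edge 4: e_4 = (-0.04, -1.88);  n_4 = (-0.9998, +0.0213)
∠(n_1, n_4) = 167.53°
δ = |180° − 167.53°| = 12.47°
12.47° ≤ 2α = 22.62°  →  valid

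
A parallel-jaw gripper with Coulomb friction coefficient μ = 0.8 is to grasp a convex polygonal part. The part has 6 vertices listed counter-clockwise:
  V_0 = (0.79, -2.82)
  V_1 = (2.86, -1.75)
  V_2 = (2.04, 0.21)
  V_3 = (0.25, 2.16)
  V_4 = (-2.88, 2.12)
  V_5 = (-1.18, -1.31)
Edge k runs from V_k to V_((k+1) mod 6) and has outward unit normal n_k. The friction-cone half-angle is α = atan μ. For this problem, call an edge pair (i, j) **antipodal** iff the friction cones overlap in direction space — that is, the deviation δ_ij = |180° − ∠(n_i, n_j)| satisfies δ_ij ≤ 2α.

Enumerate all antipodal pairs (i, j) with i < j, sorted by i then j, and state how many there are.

α = atan 0.8 = 38.66°;  2α = 77.32°
n_0 = (+0.4592, -0.8883)
n_1 = (+0.9225, +0.3860)
n_2 = (+0.7367, +0.6762)
n_3 = (-0.0128, +0.9999)
n_4 = (-0.8960, -0.4441)
n_5 = (-0.6083, -0.7937)
  (0,1): δ = 94.63°  ·
  (0,2): δ = 74.78°  ✓
  (0,3): δ = 26.60°  ✓
  (0,4): δ = 89.03°  ·
  (0,5): δ = 115.20°  ·
  (1,2): δ = 160.15°  ·
  (1,3): δ = 111.97°  ·
  (1,4): δ = 3.66°  ✓
  (1,5): δ = 29.83°  ✓
  (2,3): δ = 131.82°  ·
  (2,4): δ = 16.19°  ✓
  (2,5): δ = 9.98°  ✓
  (3,4): δ = 64.37°  ✓
  (3,5): δ = 38.20°  ✓
  (4,5): δ = 153.83°  ·
antipodal pairs: 8

count = 8; pairs: (0,2), (0,3), (1,4), (1,5), (2,4), (2,5), (3,4), (3,5)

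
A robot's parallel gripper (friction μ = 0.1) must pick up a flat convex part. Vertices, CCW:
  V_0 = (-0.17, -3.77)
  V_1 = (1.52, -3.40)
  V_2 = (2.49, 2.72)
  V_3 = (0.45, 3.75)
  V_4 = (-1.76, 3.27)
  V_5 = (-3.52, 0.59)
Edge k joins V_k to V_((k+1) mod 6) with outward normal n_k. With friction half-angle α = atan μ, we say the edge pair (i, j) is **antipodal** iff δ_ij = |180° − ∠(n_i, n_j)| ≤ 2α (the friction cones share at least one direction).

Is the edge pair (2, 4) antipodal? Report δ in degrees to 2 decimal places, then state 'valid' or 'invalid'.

δ = 96.50°, invalid

α = atan 0.1 = 5.71°;  2α = 11.42°
edge 2: e_2 = (-2.04, +1.03);  n_2 = (+0.4507, +0.8927)
edge 4: e_4 = (-1.76, -2.68);  n_4 = (-0.8359, +0.5489)
∠(n_2, n_4) = 83.50°
δ = |180° − 83.50°| = 96.50°
96.50° > 2α = 11.42°  →  invalid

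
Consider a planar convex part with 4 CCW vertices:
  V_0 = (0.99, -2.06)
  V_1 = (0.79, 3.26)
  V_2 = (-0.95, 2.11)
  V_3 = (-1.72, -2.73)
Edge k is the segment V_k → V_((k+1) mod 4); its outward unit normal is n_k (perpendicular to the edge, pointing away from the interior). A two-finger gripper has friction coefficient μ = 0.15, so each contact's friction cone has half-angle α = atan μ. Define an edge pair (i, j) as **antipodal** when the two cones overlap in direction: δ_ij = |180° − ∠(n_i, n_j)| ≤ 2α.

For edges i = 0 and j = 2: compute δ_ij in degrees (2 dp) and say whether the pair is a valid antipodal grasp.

α = atan 0.15 = 8.53°;  2α = 17.06°
edge 0: e_0 = (-0.20, +5.32);  n_0 = (+0.9993, +0.0376)
edge 2: e_2 = (-0.77, -4.84);  n_2 = (-0.9876, +0.1571)
∠(n_0, n_2) = 168.81°
δ = |180° − 168.81°| = 11.19°
11.19° ≤ 2α = 17.06°  →  valid

δ = 11.19°, valid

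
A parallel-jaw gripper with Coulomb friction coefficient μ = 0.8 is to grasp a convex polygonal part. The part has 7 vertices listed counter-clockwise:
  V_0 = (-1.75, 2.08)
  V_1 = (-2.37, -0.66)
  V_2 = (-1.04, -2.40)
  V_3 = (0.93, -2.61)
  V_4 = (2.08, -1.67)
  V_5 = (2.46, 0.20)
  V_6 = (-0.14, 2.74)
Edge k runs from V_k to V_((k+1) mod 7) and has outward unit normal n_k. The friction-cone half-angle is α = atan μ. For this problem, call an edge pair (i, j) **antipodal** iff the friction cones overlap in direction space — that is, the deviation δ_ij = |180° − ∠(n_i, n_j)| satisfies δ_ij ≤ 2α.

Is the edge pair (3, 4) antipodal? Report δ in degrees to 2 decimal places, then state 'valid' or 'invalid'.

δ = 140.75°, invalid

α = atan 0.8 = 38.66°;  2α = 77.32°
edge 3: e_3 = (+1.15, +0.94);  n_3 = (+0.6329, -0.7743)
edge 4: e_4 = (+0.38, +1.87);  n_4 = (+0.9800, -0.1991)
∠(n_3, n_4) = 39.25°
δ = |180° − 39.25°| = 140.75°
140.75° > 2α = 77.32°  →  invalid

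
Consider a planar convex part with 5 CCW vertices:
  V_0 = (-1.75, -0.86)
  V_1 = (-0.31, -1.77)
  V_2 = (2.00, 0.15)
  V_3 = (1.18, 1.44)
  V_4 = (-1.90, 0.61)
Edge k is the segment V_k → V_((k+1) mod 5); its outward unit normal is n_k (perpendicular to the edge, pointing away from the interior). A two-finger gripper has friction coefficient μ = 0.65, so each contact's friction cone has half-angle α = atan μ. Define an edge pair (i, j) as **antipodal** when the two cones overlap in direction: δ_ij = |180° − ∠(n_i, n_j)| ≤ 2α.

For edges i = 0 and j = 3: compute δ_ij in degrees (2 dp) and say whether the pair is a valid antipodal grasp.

δ = 47.37°, valid

α = atan 0.65 = 33.02°;  2α = 66.05°
edge 0: e_0 = (+1.44, -0.91);  n_0 = (-0.5342, -0.8453)
edge 3: e_3 = (-3.08, -0.83);  n_3 = (-0.2602, +0.9656)
∠(n_0, n_3) = 132.63°
δ = |180° − 132.63°| = 47.37°
47.37° ≤ 2α = 66.05°  →  valid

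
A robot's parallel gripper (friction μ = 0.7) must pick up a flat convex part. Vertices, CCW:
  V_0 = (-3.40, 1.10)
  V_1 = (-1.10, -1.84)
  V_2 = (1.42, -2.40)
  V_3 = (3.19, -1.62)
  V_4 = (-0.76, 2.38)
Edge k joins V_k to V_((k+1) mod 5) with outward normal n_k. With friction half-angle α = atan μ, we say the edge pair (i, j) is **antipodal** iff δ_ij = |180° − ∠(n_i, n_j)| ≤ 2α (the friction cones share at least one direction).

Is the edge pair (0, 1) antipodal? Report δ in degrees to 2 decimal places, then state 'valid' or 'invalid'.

δ = 140.57°, invalid

α = atan 0.7 = 34.99°;  2α = 69.98°
edge 0: e_0 = (+2.30, -2.94);  n_0 = (-0.7876, -0.6162)
edge 1: e_1 = (+2.52, -0.56);  n_1 = (-0.2169, -0.9762)
∠(n_0, n_1) = 39.43°
δ = |180° − 39.43°| = 140.57°
140.57° > 2α = 69.98°  →  invalid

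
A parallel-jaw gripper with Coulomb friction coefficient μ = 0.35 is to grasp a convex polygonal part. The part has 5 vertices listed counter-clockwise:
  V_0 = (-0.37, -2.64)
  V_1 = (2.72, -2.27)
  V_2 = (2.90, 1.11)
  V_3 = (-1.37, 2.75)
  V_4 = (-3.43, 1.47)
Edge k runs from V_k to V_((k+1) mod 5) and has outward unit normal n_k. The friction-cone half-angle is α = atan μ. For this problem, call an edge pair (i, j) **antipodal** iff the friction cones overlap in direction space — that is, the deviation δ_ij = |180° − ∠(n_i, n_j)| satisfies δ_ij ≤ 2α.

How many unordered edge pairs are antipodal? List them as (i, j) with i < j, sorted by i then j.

count = 3; pairs: (0,2), (0,3), (2,4)

α = atan 0.35 = 19.29°;  2α = 38.58°
n_0 = (+0.1189, -0.9929)
n_1 = (+0.9986, -0.0532)
n_2 = (+0.3585, +0.9335)
n_3 = (-0.5278, +0.8494)
n_4 = (-0.8021, -0.5972)
  (0,1): δ = 99.88°  ·
  (0,2): δ = 27.84°  ✓
  (0,3): δ = 25.03°  ✓
  (0,4): δ = 119.84°  ·
  (1,2): δ = 107.96°  ·
  (1,3): δ = 55.10°  ·
  (1,4): δ = 39.72°  ·
  (2,3): δ = 127.13°  ·
  (2,4): δ = 32.32°  ✓
  (3,4): δ = 85.19°  ·
antipodal pairs: 3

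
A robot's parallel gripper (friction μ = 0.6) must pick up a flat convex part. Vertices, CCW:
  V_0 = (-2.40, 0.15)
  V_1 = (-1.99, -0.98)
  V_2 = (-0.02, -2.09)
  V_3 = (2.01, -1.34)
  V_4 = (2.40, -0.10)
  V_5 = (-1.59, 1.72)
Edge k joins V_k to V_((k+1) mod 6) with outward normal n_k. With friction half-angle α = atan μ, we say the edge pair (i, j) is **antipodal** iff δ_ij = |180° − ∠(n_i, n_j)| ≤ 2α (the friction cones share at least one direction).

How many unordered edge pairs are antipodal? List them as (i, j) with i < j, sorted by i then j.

α = atan 0.6 = 30.96°;  2α = 61.93°
n_0 = (-0.9400, -0.3411)
n_1 = (-0.4909, -0.8712)
n_2 = (+0.3466, -0.9380)
n_3 = (+0.9539, -0.3000)
n_4 = (+0.4150, +0.9098)
n_5 = (-0.8887, +0.4585)
  (0,1): δ = 139.34°  ·
  (0,2): δ = 89.67°  ·
  (0,3): δ = 37.40°  ✓
  (0,4): δ = 45.54°  ✓
  (0,5): δ = 132.77°  ·
  (1,2): δ = 130.32°  ·
  (1,3): δ = 78.06°  ·
  (1,4): δ = 4.88°  ✓
  (1,5): δ = 92.11°  ·
  (2,3): δ = 127.74°  ·
  (2,4): δ = 44.80°  ✓
  (2,5): δ = 42.43°  ✓
  (3,4): δ = 97.06°  ·
  (3,5): δ = 9.83°  ✓
  (4,5): δ = 92.77°  ·
antipodal pairs: 6

count = 6; pairs: (0,3), (0,4), (1,4), (2,4), (2,5), (3,5)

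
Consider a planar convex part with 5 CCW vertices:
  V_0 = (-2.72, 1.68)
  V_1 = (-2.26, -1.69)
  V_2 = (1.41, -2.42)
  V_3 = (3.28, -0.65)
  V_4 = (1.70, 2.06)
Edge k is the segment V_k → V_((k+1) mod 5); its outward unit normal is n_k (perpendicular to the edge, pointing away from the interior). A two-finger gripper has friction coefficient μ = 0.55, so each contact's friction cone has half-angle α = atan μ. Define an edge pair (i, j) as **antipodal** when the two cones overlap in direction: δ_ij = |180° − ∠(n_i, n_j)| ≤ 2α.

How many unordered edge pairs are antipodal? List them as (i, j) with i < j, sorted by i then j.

α = atan 0.55 = 28.81°;  2α = 57.62°
n_0 = (-0.9908, -0.1352)
n_1 = (-0.1951, -0.9808)
n_2 = (+0.6874, -0.7263)
n_3 = (+0.8639, +0.5037)
n_4 = (-0.0857, +0.9963)
  (0,1): δ = 109.02°  ·
  (0,2): δ = 54.35°  ✓
  (0,3): δ = 22.47°  ✓
  (0,4): δ = 87.14°  ·
  (1,2): δ = 125.32°  ·
  (1,3): δ = 48.51°  ✓
  (1,4): δ = 16.16°  ✓
  (2,3): δ = 103.18°  ·
  (2,4): δ = 38.51°  ✓
  (3,4): δ = 115.33°  ·
antipodal pairs: 5

count = 5; pairs: (0,2), (0,3), (1,3), (1,4), (2,4)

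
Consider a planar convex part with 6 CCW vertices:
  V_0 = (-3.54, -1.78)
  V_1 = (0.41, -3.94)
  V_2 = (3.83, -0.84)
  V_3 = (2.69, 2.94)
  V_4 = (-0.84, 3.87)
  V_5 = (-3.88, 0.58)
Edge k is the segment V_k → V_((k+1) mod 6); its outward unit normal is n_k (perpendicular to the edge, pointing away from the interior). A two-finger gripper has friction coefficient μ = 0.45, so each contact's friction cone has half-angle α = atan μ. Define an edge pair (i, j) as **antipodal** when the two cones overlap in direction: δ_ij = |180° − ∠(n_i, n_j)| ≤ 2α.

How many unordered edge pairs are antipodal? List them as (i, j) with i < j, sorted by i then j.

α = atan 0.45 = 24.23°;  2α = 48.46°
n_0 = (-0.4798, -0.8774)
n_1 = (+0.6716, -0.7409)
n_2 = (+0.9574, +0.2887)
n_3 = (+0.2548, +0.9670)
n_4 = (-0.7345, +0.6787)
n_5 = (-0.9898, -0.1426)
  (0,1): δ = 109.14°  ·
  (0,2): δ = 44.55°  ✓
  (0,3): δ = 13.91°  ✓
  (0,4): δ = 75.93°  ·
  (0,5): δ = 126.87°  ·
  (1,2): δ = 115.41°  ·
  (1,3): δ = 56.95°  ·
  (1,4): δ = 5.07°  ✓
  (1,5): δ = 56.01°  ·
  (2,3): δ = 121.54°  ·
  (2,4): δ = 59.52°  ·
  (2,5): δ = 8.58°  ✓
  (3,4): δ = 117.98°  ·
  (3,5): δ = 67.04°  ·
  (4,5): δ = 129.06°  ·
antipodal pairs: 4

count = 4; pairs: (0,2), (0,3), (1,4), (2,5)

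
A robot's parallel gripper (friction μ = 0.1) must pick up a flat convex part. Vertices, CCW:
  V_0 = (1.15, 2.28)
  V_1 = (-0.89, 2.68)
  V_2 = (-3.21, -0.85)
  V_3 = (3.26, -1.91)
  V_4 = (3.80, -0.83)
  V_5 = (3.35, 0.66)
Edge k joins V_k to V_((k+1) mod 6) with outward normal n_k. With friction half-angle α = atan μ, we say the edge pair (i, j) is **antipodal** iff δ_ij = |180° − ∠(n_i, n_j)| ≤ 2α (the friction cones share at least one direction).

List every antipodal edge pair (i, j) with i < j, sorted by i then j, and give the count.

α = atan 0.1 = 5.71°;  2α = 11.42°
n_0 = (+0.1924, +0.9813)
n_1 = (-0.8357, +0.5492)
n_2 = (-0.1617, -0.9868)
n_3 = (+0.8944, -0.4472)
n_4 = (+0.9573, +0.2891)
n_5 = (+0.5929, +0.8052)
  (0,1): δ = 112.22°  ·
  (0,2): δ = 1.79°  ✓
  (0,3): δ = 74.53°  ·
  (0,4): δ = 117.90°  ·
  (0,5): δ = 154.73°  ·
  (1,2): δ = 65.99°  ·
  (1,3): δ = 6.75°  ✓
  (1,4): δ = 50.12°  ·
  (1,5): δ = 86.95°  ·
  (2,3): δ = 107.26°  ·
  (2,4): δ = 63.89°  ·
  (2,5): δ = 27.06°  ·
  (3,4): δ = 136.63°  ·
  (3,5): δ = 99.80°  ·
  (4,5): δ = 143.17°  ·
antipodal pairs: 2

count = 2; pairs: (0,2), (1,3)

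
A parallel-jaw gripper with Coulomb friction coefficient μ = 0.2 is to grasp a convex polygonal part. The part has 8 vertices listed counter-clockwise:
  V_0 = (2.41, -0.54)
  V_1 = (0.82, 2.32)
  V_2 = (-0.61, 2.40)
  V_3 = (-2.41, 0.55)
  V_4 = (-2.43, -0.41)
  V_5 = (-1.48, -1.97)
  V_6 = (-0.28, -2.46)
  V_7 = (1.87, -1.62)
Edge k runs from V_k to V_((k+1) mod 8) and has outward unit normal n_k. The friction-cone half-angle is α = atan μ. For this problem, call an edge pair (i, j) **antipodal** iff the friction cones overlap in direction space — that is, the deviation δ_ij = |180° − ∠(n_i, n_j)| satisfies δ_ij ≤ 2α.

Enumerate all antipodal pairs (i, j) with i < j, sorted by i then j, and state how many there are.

α = atan 0.2 = 11.31°;  2α = 22.62°
n_0 = (+0.8740, +0.4859)
n_1 = (+0.0559, +0.9984)
n_2 = (-0.7167, +0.6974)
n_3 = (-0.9998, +0.0208)
n_4 = (-0.8541, -0.5201)
n_5 = (-0.3780, -0.9258)
n_6 = (+0.3639, -0.9314)
n_7 = (+0.8944, -0.4472)
  (0,1): δ = 122.27°  ·
  (0,2): δ = 73.29°  ·
  (0,3): δ = 30.27°  ·
  (0,4): δ = 2.27°  ✓
  (0,5): δ = 38.72°  ·
  (0,6): δ = 82.27°  ·
  (0,7): δ = 124.36°  ·
  (1,2): δ = 131.01°  ·
  (1,3): δ = 87.99°  ·
  (1,4): δ = 55.46°  ·
  (1,5): δ = 19.01°  ✓
  (1,6): δ = 24.54°  ·
  (1,7): δ = 66.64°  ·
  (2,3): δ = 136.98°  ·
  (2,4): δ = 104.44°  ·
  (2,5): δ = 68.00°  ·
  (2,6): δ = 24.44°  ·
  (2,7): δ = 17.65°  ✓
  (3,4): δ = 147.47°  ·
  (3,5): δ = 111.02°  ·
  (3,6): δ = 67.47°  ·
  (3,7): δ = 25.37°  ·
  (4,5): δ = 143.55°  ·
  (4,6): δ = 100.00°  ·
  (4,7): δ = 57.91°  ·
  (5,6): δ = 136.45°  ·
  (5,7): δ = 94.35°  ·
  (6,7): δ = 137.91°  ·
antipodal pairs: 3

count = 3; pairs: (0,4), (1,5), (2,7)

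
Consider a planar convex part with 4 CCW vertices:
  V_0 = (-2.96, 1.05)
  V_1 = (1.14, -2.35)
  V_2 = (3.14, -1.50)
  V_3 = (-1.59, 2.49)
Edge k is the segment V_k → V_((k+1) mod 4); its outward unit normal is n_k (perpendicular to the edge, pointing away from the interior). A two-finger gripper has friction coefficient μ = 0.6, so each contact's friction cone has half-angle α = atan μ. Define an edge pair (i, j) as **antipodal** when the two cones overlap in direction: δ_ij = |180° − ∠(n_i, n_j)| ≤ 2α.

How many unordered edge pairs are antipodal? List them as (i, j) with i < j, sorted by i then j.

count = 2; pairs: (0,2), (1,3)

α = atan 0.6 = 30.96°;  2α = 61.93°
n_0 = (-0.6383, -0.7698)
n_1 = (+0.3911, -0.9203)
n_2 = (+0.6448, +0.7644)
n_3 = (-0.7245, +0.6893)
  (0,1): δ = 117.31°  ·
  (0,2): δ = 0.48°  ✓
  (0,3): δ = 86.09°  ·
  (1,2): δ = 63.17°  ·
  (1,3): δ = 23.40°  ✓
  (2,3): δ = 93.42°  ·
antipodal pairs: 2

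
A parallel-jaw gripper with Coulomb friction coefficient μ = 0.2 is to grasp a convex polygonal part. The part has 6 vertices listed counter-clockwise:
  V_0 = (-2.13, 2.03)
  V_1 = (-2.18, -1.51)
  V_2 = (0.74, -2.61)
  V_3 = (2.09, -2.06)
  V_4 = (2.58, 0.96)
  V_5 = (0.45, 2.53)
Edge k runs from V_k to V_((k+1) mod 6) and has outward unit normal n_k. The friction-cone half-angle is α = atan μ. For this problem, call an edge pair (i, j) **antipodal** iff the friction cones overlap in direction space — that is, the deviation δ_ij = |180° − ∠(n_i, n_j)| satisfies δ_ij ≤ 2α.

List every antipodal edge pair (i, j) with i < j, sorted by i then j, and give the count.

α = atan 0.2 = 11.31°;  2α = 22.62°
n_0 = (-0.9999, +0.0141)
n_1 = (-0.3525, -0.9358)
n_2 = (+0.3773, -0.9261)
n_3 = (+0.9871, -0.1602)
n_4 = (+0.5933, +0.8050)
n_5 = (-0.1903, +0.9817)
  (0,1): δ = 109.83°  ·
  (0,2): δ = 67.02°  ·
  (0,3): δ = 8.41°  ✓
  (0,4): δ = 54.42°  ·
  (0,5): δ = 101.78°  ·
  (1,2): δ = 137.19°  ·
  (1,3): δ = 78.57°  ·
  (1,4): δ = 15.75°  ✓
  (1,5): δ = 31.61°  ·
  (2,3): δ = 121.38°  ·
  (2,4): δ = 58.56°  ·
  (2,5): δ = 11.20°  ✓
  (3,4): δ = 117.18°  ·
  (3,5): δ = 69.82°  ·
  (4,5): δ = 132.64°  ·
antipodal pairs: 3

count = 3; pairs: (0,3), (1,4), (2,5)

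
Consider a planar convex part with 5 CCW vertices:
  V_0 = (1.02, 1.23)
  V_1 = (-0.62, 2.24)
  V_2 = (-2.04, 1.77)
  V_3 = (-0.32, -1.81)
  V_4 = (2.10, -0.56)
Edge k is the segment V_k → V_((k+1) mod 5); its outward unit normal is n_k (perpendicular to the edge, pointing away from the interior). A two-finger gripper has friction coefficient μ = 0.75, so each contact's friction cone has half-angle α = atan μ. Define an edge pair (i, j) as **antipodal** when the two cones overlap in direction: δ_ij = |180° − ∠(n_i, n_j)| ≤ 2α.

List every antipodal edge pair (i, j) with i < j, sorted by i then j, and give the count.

count = 4; pairs: (0,2), (0,3), (1,3), (2,4)

α = atan 0.75 = 36.87°;  2α = 73.74°
n_0 = (+0.5244, +0.8515)
n_1 = (-0.3142, +0.9493)
n_2 = (-0.9014, -0.4331)
n_3 = (+0.4589, -0.8885)
n_4 = (+0.8562, +0.5166)
  (0,1): δ = 130.06°  ·
  (0,2): δ = 32.71°  ✓
  (0,3): δ = 58.94°  ✓
  (0,4): δ = 152.73°  ·
  (1,2): δ = 82.65°  ·
  (1,3): δ = 9.00°  ✓
  (1,4): δ = 102.79°  ·
  (2,3): δ = 88.34°  ·
  (2,4): δ = 5.44°  ✓
  (3,4): δ = 86.21°  ·
antipodal pairs: 4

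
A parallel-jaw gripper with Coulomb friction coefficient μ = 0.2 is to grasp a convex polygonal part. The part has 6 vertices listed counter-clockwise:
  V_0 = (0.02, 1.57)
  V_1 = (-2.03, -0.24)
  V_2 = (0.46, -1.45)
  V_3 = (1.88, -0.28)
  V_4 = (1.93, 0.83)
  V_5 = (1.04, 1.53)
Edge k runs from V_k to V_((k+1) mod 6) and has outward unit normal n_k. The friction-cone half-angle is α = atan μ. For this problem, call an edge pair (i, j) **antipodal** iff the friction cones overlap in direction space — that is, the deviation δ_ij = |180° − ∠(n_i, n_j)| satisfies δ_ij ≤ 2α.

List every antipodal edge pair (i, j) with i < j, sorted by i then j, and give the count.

count = 2; pairs: (0,2), (1,4)

α = atan 0.2 = 11.31°;  2α = 22.62°
n_0 = (-0.6619, +0.7496)
n_1 = (-0.4371, -0.8994)
n_2 = (+0.6359, -0.7718)
n_3 = (+0.9990, -0.0450)
n_4 = (+0.6182, +0.7860)
n_5 = (+0.0392, +0.9992)
  (0,1): δ = 67.36°  ·
  (0,2): δ = 1.96°  ✓
  (0,3): δ = 45.98°  ·
  (0,4): δ = 100.37°  ·
  (0,5): δ = 136.31°  ·
  (1,2): δ = 114.60°  ·
  (1,3): δ = 66.66°  ·
  (1,4): δ = 12.27°  ✓
  (1,5): δ = 23.67°  ·
  (2,3): δ = 132.07°  ·
  (2,4): δ = 77.67°  ·
  (2,5): δ = 41.73°  ·
  (3,4): δ = 125.61°  ·
  (3,5): δ = 89.67°  ·
  (4,5): δ = 144.06°  ·
antipodal pairs: 2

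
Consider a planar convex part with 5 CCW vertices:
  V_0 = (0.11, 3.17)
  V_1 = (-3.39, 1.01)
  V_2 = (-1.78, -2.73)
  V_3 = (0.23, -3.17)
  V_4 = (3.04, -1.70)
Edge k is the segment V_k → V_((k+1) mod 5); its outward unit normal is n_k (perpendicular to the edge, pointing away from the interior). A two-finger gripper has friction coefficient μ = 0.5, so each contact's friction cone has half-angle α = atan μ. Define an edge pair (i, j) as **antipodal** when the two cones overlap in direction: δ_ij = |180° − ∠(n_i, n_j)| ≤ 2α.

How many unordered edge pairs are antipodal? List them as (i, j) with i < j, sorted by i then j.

count = 4; pairs: (0,2), (0,3), (1,4), (2,4)

α = atan 0.5 = 26.57°;  2α = 53.13°
n_0 = (-0.5252, +0.8510)
n_1 = (-0.9185, -0.3954)
n_2 = (-0.2138, -0.9769)
n_3 = (+0.4635, -0.8861)
n_4 = (+0.8569, +0.5155)
  (0,1): δ = 98.39°  ·
  (0,2): δ = 44.03°  ✓
  (0,3): δ = 4.07°  ✓
  (0,4): δ = 89.35°  ·
  (1,2): δ = 125.64°  ·
  (1,3): δ = 85.68°  ·
  (1,4): δ = 7.74°  ✓
  (2,3): δ = 140.04°  ·
  (2,4): δ = 46.62°  ✓
  (3,4): δ = 86.58°  ·
antipodal pairs: 4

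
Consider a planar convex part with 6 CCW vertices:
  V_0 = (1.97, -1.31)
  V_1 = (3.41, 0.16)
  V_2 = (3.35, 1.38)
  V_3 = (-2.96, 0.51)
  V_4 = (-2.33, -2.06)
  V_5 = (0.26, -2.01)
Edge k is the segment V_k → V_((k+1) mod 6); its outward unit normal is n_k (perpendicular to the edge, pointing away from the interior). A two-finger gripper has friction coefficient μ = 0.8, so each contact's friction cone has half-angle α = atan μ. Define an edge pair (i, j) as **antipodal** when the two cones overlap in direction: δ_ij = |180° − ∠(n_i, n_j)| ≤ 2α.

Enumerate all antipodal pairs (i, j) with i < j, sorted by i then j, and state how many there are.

α = atan 0.8 = 38.66°;  2α = 77.32°
n_0 = (+0.7144, -0.6998)
n_1 = (+0.9988, +0.0491)
n_2 = (-0.1366, +0.9906)
n_3 = (-0.9712, -0.2381)
n_4 = (+0.0193, -0.9998)
n_5 = (+0.3788, -0.9255)
  (0,1): δ = 132.78°  ·
  (0,2): δ = 37.74°  ✓
  (0,3): δ = 58.18°  ✓
  (0,4): δ = 135.52°  ·
  (0,5): δ = 156.67°  ·
  (1,2): δ = 84.97°  ·
  (1,3): δ = 10.96°  ✓
  (1,4): δ = 88.29°  ·
  (1,5): δ = 109.45°  ·
  (2,3): δ = 84.08°  ·
  (2,4): δ = 6.74°  ✓
  (2,5): δ = 14.41°  ✓
  (3,4): δ = 102.67°  ·
  (3,5): δ = 81.51°  ·
  (4,5): δ = 158.84°  ·
antipodal pairs: 5

count = 5; pairs: (0,2), (0,3), (1,3), (2,4), (2,5)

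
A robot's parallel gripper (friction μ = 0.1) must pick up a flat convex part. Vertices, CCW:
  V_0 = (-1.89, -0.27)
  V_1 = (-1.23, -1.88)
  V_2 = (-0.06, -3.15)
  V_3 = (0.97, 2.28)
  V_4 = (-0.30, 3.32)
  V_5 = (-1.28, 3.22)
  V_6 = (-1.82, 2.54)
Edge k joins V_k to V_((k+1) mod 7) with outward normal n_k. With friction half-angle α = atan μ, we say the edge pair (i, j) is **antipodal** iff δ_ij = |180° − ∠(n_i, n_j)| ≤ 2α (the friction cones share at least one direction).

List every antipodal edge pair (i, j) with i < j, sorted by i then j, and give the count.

α = atan 0.1 = 5.71°;  2α = 11.42°
n_0 = (-0.9253, -0.3793)
n_1 = (-0.7355, -0.6776)
n_2 = (+0.9825, -0.1864)
n_3 = (+0.6336, +0.7737)
n_4 = (-0.1015, +0.9948)
n_5 = (-0.7831, +0.6219)
n_6 = (-0.9997, +0.0249)
  (0,1): δ = 159.64°  ·
  (0,2): δ = 33.03°  ·
  (0,3): δ = 28.40°  ·
  (0,4): δ = 73.54°  ·
  (0,5): δ = 119.26°  ·
  (0,6): δ = 156.28°  ·
  (1,2): δ = 53.39°  ·
  (1,3): δ = 8.03°  ✓
  (1,4): δ = 53.17°  ·
  (1,5): δ = 98.89°  ·
  (1,6): δ = 135.92°  ·
  (2,3): δ = 118.57°  ·
  (2,4): δ = 73.43°  ·
  (2,5): δ = 27.71°  ·
  (2,6): δ = 9.31°  ✓
  (3,4): δ = 134.86°  ·
  (3,5): δ = 89.14°  ·
  (3,6): δ = 52.11°  ·
  (4,5): δ = 134.28°  ·
  (4,6): δ = 97.25°  ·
  (5,6): δ = 142.97°  ·
antipodal pairs: 2

count = 2; pairs: (1,3), (2,6)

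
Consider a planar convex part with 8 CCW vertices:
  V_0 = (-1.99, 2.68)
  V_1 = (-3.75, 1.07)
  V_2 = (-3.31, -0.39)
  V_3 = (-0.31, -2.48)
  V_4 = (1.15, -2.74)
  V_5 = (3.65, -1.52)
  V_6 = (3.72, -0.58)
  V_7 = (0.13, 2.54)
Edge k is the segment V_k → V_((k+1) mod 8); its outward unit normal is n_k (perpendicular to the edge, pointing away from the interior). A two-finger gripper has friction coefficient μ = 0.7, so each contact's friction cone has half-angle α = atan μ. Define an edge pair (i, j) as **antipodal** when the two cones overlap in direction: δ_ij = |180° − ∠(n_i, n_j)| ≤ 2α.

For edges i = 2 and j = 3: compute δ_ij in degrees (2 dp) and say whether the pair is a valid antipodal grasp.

α = atan 0.7 = 34.99°;  2α = 69.98°
edge 2: e_2 = (+3.00, -2.09);  n_2 = (-0.5716, -0.8205)
edge 3: e_3 = (+1.46, -0.26);  n_3 = (-0.1753, -0.9845)
∠(n_2, n_3) = 24.77°
δ = |180° − 24.77°| = 155.23°
155.23° > 2α = 69.98°  →  invalid

δ = 155.23°, invalid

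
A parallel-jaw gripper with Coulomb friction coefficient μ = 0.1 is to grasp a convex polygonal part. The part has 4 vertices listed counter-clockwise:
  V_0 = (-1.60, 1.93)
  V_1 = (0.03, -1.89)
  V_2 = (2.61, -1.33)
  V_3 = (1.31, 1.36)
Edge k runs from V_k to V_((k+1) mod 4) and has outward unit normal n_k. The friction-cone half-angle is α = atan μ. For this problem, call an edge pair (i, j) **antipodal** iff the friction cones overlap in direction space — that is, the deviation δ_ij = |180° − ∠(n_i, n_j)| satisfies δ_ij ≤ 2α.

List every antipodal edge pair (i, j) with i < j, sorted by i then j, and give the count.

count = 1; pairs: (0,2)

α = atan 0.1 = 5.71°;  2α = 11.42°
n_0 = (-0.9198, -0.3925)
n_1 = (+0.2121, -0.9772)
n_2 = (+0.9004, +0.4351)
n_3 = (+0.1922, +0.9814)
  (0,1): δ = 100.86°  ·
  (0,2): δ = 2.69°  ✓
  (0,3): δ = 55.81°  ·
  (1,2): δ = 76.45°  ·
  (1,3): δ = 23.33°  ·
  (2,3): δ = 126.88°  ·
antipodal pairs: 1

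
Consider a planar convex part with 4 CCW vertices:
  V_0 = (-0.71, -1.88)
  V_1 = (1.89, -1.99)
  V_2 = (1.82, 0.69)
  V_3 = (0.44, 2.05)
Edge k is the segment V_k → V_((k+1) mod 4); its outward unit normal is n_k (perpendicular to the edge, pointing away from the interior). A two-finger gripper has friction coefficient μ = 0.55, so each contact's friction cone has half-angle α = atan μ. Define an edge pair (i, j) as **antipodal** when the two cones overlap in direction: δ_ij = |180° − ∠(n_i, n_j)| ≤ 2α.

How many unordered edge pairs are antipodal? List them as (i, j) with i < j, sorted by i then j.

α = atan 0.55 = 28.81°;  2α = 57.62°
n_0 = (-0.0423, -0.9991)
n_1 = (+0.9997, +0.0261)
n_2 = (+0.7019, +0.7122)
n_3 = (-0.9598, +0.2808)
  (0,1): δ = 86.08°  ·
  (0,2): δ = 42.16°  ✓
  (0,3): δ = 76.11°  ·
  (1,2): δ = 136.08°  ·
  (1,3): δ = 17.81°  ✓
  (2,3): δ = 61.73°  ·
antipodal pairs: 2

count = 2; pairs: (0,2), (1,3)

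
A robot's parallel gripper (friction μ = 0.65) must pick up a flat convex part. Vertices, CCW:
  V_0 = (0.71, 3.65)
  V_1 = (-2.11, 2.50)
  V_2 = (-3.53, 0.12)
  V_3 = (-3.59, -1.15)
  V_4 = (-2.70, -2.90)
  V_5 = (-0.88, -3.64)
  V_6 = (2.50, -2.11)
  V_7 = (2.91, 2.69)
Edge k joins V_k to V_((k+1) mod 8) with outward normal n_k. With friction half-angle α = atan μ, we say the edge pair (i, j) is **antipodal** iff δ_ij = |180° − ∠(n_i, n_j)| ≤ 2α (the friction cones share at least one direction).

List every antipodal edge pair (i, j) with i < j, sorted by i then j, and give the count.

count = 11; pairs: (0,4), (0,5), (0,6), (1,5), (1,6), (2,5), (2,6), (3,6), (3,7), (4,7), (5,7)

α = atan 0.65 = 33.02°;  2α = 66.05°
n_0 = (-0.3776, +0.9260)
n_1 = (-0.8588, +0.5124)
n_2 = (-0.9989, +0.0472)
n_3 = (-0.8914, -0.4533)
n_4 = (-0.3767, -0.9264)
n_5 = (+0.4124, -0.9110)
n_6 = (+0.9964, -0.0851)
n_7 = (+0.3999, +0.9165)
  (0,1): δ = 143.01°  ·
  (0,2): δ = 114.89°  ·
  (0,3): δ = 85.23°  ·
  (0,4): δ = 44.31°  ✓
  (0,5): δ = 2.17°  ✓
  (0,6): δ = 62.93°  ✓
  (0,7): δ = 134.24°  ·
  (1,2): δ = 151.88°  ·
  (1,3): δ = 122.22°  ·
  (1,4): δ = 81.30°  ·
  (1,5): δ = 34.82°  ✓
  (1,6): δ = 25.94°  ✓
  (1,7): δ = 97.25°  ·
  (2,3): δ = 150.34°  ·
  (2,4): δ = 109.42°  ·
  (2,5): δ = 62.94°  ✓
  (2,6): δ = 2.18°  ✓
  (2,7): δ = 69.13°  ·
  (3,4): δ = 139.08°  ·
  (3,5): δ = 92.60°  ·
  (3,6): δ = 31.84°  ✓
  (3,7): δ = 39.47°  ✓
  (4,5): δ = 133.52°  ·
  (4,6): δ = 72.76°  ·
  (4,7): δ = 1.45°  ✓
  (5,6): δ = 119.24°  ·
  (5,7): δ = 47.93°  ✓
  (6,7): δ = 108.69°  ·
antipodal pairs: 11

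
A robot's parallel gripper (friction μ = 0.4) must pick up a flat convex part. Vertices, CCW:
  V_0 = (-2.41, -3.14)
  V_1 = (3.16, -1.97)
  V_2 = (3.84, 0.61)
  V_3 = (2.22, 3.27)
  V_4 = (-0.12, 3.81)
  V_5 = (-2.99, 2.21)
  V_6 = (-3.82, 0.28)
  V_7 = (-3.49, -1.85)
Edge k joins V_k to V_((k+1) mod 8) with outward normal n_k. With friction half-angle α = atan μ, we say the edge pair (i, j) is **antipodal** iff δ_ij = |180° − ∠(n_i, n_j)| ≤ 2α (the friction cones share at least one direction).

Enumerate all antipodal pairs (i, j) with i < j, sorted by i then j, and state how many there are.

α = atan 0.4 = 21.80°;  2α = 43.60°
n_0 = (+0.2056, -0.9786)
n_1 = (+0.9670, -0.2549)
n_2 = (+0.8541, +0.5202)
n_3 = (+0.2249, +0.9744)
n_4 = (-0.4869, +0.8734)
n_5 = (-0.9187, +0.3951)
n_6 = (-0.9882, -0.1531)
n_7 = (-0.7668, -0.6419)
  (0,1): δ = 116.63°  ·
  (0,2): δ = 70.52°  ·
  (0,3): δ = 24.86°  ✓
  (0,4): δ = 17.28°  ✓
  (0,5): δ = 54.87°  ·
  (0,6): δ = 86.94°  ·
  (0,7): δ = 118.07°  ·
  (1,2): δ = 133.89°  ·
  (1,3): δ = 88.23°  ·
  (1,4): δ = 46.10°  ·
  (1,5): δ = 8.50°  ✓
  (1,6): δ = 23.57°  ✓
  (1,7): δ = 54.70°  ·
  (2,3): δ = 134.34°  ·
  (2,4): δ = 92.20°  ·
  (2,5): δ = 54.61°  ·
  (2,6): δ = 22.54°  ✓
  (2,7): δ = 8.59°  ✓
  (3,4): δ = 137.87°  ·
  (3,5): δ = 100.28°  ·
  (3,6): δ = 68.20°  ·
  (3,7): δ = 37.07°  ✓
  (4,5): δ = 142.41°  ·
  (4,6): δ = 110.33°  ·
  (4,7): δ = 79.20°  ·
  (5,6): δ = 147.92°  ·
  (5,7): δ = 116.79°  ·
  (6,7): δ = 148.87°  ·
antipodal pairs: 7

count = 7; pairs: (0,3), (0,4), (1,5), (1,6), (2,6), (2,7), (3,7)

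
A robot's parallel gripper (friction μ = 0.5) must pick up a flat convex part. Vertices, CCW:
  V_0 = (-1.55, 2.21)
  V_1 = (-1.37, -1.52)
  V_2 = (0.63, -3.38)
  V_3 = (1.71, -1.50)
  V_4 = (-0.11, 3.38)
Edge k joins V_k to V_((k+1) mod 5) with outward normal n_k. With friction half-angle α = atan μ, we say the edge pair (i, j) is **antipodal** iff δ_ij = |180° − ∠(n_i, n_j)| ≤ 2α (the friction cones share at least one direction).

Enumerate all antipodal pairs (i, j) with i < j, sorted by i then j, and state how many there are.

count = 4; pairs: (0,2), (0,3), (1,3), (2,4)

α = atan 0.5 = 26.57°;  2α = 53.13°
n_0 = (-0.9988, -0.0482)
n_1 = (-0.6810, -0.7323)
n_2 = (+0.8671, -0.4981)
n_3 = (+0.9370, +0.3494)
n_4 = (-0.6306, +0.7761)
  (0,1): δ = 135.69°  ·
  (0,2): δ = 32.64°  ✓
  (0,3): δ = 17.69°  ✓
  (0,4): δ = 126.33°  ·
  (1,2): δ = 76.95°  ·
  (1,3): δ = 26.62°  ✓
  (1,4): δ = 82.02°  ·
  (2,3): δ = 129.67°  ·
  (2,4): δ = 21.03°  ✓
  (3,4): δ = 71.36°  ·
antipodal pairs: 4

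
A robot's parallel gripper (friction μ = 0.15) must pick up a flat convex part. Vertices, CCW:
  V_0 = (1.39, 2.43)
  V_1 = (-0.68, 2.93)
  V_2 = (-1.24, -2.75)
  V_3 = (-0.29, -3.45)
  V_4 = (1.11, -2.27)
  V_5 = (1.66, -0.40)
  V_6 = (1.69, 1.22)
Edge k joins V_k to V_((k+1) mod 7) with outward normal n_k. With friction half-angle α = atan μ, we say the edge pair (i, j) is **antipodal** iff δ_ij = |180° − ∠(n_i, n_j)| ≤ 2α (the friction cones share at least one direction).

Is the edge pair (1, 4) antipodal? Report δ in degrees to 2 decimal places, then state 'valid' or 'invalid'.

α = atan 0.15 = 8.53°;  2α = 17.06°
edge 1: e_1 = (-0.56, -5.68);  n_1 = (-0.9952, +0.0981)
edge 4: e_4 = (+0.55, +1.87);  n_4 = (+0.9594, -0.2822)
∠(n_1, n_4) = 169.24°
δ = |180° − 169.24°| = 10.76°
10.76° ≤ 2α = 17.06°  →  valid

δ = 10.76°, valid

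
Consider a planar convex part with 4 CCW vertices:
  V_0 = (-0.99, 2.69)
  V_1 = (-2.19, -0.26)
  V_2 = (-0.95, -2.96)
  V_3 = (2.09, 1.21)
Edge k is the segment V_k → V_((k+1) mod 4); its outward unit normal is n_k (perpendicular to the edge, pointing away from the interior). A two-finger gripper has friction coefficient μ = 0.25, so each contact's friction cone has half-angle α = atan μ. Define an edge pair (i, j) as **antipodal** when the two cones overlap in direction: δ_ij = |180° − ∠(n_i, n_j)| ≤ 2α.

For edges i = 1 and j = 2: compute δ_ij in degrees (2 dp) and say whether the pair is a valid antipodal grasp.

α = atan 0.25 = 14.04°;  2α = 28.07°
edge 1: e_1 = (+1.24, -2.70);  n_1 = (-0.9087, -0.4173)
edge 2: e_2 = (+3.04, +4.17);  n_2 = (+0.8081, -0.5891)
∠(n_1, n_2) = 119.24°
δ = |180° − 119.24°| = 60.76°
60.76° > 2α = 28.07°  →  invalid

δ = 60.76°, invalid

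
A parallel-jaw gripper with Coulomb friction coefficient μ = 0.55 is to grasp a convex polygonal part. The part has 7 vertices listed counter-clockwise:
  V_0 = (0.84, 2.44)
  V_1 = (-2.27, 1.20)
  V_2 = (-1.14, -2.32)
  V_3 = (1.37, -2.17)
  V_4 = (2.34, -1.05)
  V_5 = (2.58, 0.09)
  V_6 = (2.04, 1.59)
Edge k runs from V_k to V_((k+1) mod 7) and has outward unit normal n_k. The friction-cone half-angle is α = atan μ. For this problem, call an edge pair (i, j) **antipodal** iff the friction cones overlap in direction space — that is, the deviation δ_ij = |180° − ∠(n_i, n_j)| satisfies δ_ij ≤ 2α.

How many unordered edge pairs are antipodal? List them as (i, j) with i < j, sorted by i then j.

count = 7; pairs: (0,2), (0,3), (0,4), (1,4), (1,5), (1,6), (2,6)

α = atan 0.55 = 28.81°;  2α = 57.62°
n_0 = (-0.3704, +0.9289)
n_1 = (-0.9521, -0.3057)
n_2 = (+0.0597, -0.9982)
n_3 = (+0.7559, -0.6547)
n_4 = (+0.9785, -0.2060)
n_5 = (+0.9409, +0.3387)
n_6 = (+0.5780, +0.8160)
  (0,1): δ = 93.94°  ·
  (0,2): δ = 18.32°  ✓
  (0,3): δ = 27.37°  ✓
  (0,4): δ = 56.37°  ✓
  (0,5): δ = 88.06°  ·
  (0,6): δ = 122.95°  ·
  (1,2): δ = 104.38°  ·
  (1,3): δ = 58.69°  ·
  (1,4): δ = 29.69°  ✓
  (1,5): δ = 2.00°  ✓
  (1,6): δ = 36.89°  ✓
  (2,3): δ = 134.31°  ·
  (2,4): δ = 105.31°  ·
  (2,5): δ = 73.62°  ·
  (2,6): δ = 38.73°  ✓
  (3,4): δ = 150.99°  ·
  (3,5): δ = 119.31°  ·
  (3,6): δ = 84.42°  ·
  (4,5): δ = 148.31°  ·
  (4,6): δ = 113.42°  ·
  (5,6): δ = 145.11°  ·
antipodal pairs: 7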